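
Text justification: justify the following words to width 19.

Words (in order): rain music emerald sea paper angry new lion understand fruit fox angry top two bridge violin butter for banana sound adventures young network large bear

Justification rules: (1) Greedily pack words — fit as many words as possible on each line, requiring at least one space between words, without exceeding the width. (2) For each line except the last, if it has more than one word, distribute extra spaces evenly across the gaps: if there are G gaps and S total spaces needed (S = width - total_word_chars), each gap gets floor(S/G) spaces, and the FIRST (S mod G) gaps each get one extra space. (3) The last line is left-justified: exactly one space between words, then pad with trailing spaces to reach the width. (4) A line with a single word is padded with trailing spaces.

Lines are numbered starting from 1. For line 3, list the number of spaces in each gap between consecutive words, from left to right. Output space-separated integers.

Line 1: ['rain', 'music', 'emerald'] (min_width=18, slack=1)
Line 2: ['sea', 'paper', 'angry', 'new'] (min_width=19, slack=0)
Line 3: ['lion', 'understand'] (min_width=15, slack=4)
Line 4: ['fruit', 'fox', 'angry', 'top'] (min_width=19, slack=0)
Line 5: ['two', 'bridge', 'violin'] (min_width=17, slack=2)
Line 6: ['butter', 'for', 'banana'] (min_width=17, slack=2)
Line 7: ['sound', 'adventures'] (min_width=16, slack=3)
Line 8: ['young', 'network', 'large'] (min_width=19, slack=0)
Line 9: ['bear'] (min_width=4, slack=15)

Answer: 5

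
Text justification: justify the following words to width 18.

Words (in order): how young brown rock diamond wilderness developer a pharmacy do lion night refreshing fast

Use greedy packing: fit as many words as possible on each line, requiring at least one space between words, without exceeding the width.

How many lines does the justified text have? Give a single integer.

Answer: 7

Derivation:
Line 1: ['how', 'young', 'brown'] (min_width=15, slack=3)
Line 2: ['rock', 'diamond'] (min_width=12, slack=6)
Line 3: ['wilderness'] (min_width=10, slack=8)
Line 4: ['developer', 'a'] (min_width=11, slack=7)
Line 5: ['pharmacy', 'do', 'lion'] (min_width=16, slack=2)
Line 6: ['night', 'refreshing'] (min_width=16, slack=2)
Line 7: ['fast'] (min_width=4, slack=14)
Total lines: 7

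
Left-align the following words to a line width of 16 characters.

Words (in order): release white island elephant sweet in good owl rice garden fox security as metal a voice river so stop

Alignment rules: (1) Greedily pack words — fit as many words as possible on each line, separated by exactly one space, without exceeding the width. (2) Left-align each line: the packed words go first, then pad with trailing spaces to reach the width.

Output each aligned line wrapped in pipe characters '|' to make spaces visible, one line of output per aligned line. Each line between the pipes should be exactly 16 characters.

Line 1: ['release', 'white'] (min_width=13, slack=3)
Line 2: ['island', 'elephant'] (min_width=15, slack=1)
Line 3: ['sweet', 'in', 'good'] (min_width=13, slack=3)
Line 4: ['owl', 'rice', 'garden'] (min_width=15, slack=1)
Line 5: ['fox', 'security', 'as'] (min_width=15, slack=1)
Line 6: ['metal', 'a', 'voice'] (min_width=13, slack=3)
Line 7: ['river', 'so', 'stop'] (min_width=13, slack=3)

Answer: |release white   |
|island elephant |
|sweet in good   |
|owl rice garden |
|fox security as |
|metal a voice   |
|river so stop   |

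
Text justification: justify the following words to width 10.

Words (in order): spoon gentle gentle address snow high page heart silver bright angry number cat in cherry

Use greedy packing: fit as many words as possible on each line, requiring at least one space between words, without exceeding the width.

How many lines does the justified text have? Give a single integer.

Line 1: ['spoon'] (min_width=5, slack=5)
Line 2: ['gentle'] (min_width=6, slack=4)
Line 3: ['gentle'] (min_width=6, slack=4)
Line 4: ['address'] (min_width=7, slack=3)
Line 5: ['snow', 'high'] (min_width=9, slack=1)
Line 6: ['page', 'heart'] (min_width=10, slack=0)
Line 7: ['silver'] (min_width=6, slack=4)
Line 8: ['bright'] (min_width=6, slack=4)
Line 9: ['angry'] (min_width=5, slack=5)
Line 10: ['number', 'cat'] (min_width=10, slack=0)
Line 11: ['in', 'cherry'] (min_width=9, slack=1)
Total lines: 11

Answer: 11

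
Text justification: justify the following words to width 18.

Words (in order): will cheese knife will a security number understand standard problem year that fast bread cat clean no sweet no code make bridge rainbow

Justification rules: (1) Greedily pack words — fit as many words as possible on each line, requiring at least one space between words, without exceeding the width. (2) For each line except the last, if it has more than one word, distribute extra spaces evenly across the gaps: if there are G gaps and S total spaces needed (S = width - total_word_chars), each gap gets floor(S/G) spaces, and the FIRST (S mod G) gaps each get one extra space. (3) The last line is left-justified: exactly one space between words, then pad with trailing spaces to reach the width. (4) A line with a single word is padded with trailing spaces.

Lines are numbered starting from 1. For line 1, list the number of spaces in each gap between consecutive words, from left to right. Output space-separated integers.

Line 1: ['will', 'cheese', 'knife'] (min_width=17, slack=1)
Line 2: ['will', 'a', 'security'] (min_width=15, slack=3)
Line 3: ['number', 'understand'] (min_width=17, slack=1)
Line 4: ['standard', 'problem'] (min_width=16, slack=2)
Line 5: ['year', 'that', 'fast'] (min_width=14, slack=4)
Line 6: ['bread', 'cat', 'clean', 'no'] (min_width=18, slack=0)
Line 7: ['sweet', 'no', 'code', 'make'] (min_width=18, slack=0)
Line 8: ['bridge', 'rainbow'] (min_width=14, slack=4)

Answer: 2 1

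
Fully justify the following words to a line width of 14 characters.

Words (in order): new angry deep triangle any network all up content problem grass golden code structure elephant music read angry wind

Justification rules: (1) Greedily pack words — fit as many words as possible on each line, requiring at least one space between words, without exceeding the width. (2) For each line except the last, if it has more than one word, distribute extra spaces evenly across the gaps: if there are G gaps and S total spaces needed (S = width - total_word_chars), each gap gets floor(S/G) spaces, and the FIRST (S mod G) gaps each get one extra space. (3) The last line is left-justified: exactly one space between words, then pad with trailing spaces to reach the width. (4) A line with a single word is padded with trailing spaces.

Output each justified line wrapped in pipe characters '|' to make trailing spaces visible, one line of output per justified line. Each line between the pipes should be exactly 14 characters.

Answer: |new angry deep|
|triangle   any|
|network all up|
|content       |
|problem  grass|
|golden    code|
|structure     |
|elephant music|
|read     angry|
|wind          |

Derivation:
Line 1: ['new', 'angry', 'deep'] (min_width=14, slack=0)
Line 2: ['triangle', 'any'] (min_width=12, slack=2)
Line 3: ['network', 'all', 'up'] (min_width=14, slack=0)
Line 4: ['content'] (min_width=7, slack=7)
Line 5: ['problem', 'grass'] (min_width=13, slack=1)
Line 6: ['golden', 'code'] (min_width=11, slack=3)
Line 7: ['structure'] (min_width=9, slack=5)
Line 8: ['elephant', 'music'] (min_width=14, slack=0)
Line 9: ['read', 'angry'] (min_width=10, slack=4)
Line 10: ['wind'] (min_width=4, slack=10)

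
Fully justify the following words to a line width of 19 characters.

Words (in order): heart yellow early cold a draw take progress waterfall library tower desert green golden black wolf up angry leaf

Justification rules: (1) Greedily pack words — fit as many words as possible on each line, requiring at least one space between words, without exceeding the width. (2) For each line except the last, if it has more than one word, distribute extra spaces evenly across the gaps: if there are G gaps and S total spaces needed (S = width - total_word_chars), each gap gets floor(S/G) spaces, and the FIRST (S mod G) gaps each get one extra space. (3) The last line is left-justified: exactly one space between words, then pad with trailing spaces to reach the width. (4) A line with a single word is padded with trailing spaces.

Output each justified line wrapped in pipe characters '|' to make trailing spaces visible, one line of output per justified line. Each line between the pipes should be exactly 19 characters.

Answer: |heart  yellow early|
|cold  a  draw  take|
|progress  waterfall|
|library       tower|
|desert green golden|
|black wolf up angry|
|leaf               |

Derivation:
Line 1: ['heart', 'yellow', 'early'] (min_width=18, slack=1)
Line 2: ['cold', 'a', 'draw', 'take'] (min_width=16, slack=3)
Line 3: ['progress', 'waterfall'] (min_width=18, slack=1)
Line 4: ['library', 'tower'] (min_width=13, slack=6)
Line 5: ['desert', 'green', 'golden'] (min_width=19, slack=0)
Line 6: ['black', 'wolf', 'up', 'angry'] (min_width=19, slack=0)
Line 7: ['leaf'] (min_width=4, slack=15)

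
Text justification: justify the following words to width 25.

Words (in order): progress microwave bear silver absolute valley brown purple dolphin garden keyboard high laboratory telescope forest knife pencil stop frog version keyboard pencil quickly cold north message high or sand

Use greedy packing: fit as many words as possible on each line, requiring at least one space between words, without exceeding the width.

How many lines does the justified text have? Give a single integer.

Answer: 9

Derivation:
Line 1: ['progress', 'microwave', 'bear'] (min_width=23, slack=2)
Line 2: ['silver', 'absolute', 'valley'] (min_width=22, slack=3)
Line 3: ['brown', 'purple', 'dolphin'] (min_width=20, slack=5)
Line 4: ['garden', 'keyboard', 'high'] (min_width=20, slack=5)
Line 5: ['laboratory', 'telescope'] (min_width=20, slack=5)
Line 6: ['forest', 'knife', 'pencil', 'stop'] (min_width=24, slack=1)
Line 7: ['frog', 'version', 'keyboard'] (min_width=21, slack=4)
Line 8: ['pencil', 'quickly', 'cold', 'north'] (min_width=25, slack=0)
Line 9: ['message', 'high', 'or', 'sand'] (min_width=20, slack=5)
Total lines: 9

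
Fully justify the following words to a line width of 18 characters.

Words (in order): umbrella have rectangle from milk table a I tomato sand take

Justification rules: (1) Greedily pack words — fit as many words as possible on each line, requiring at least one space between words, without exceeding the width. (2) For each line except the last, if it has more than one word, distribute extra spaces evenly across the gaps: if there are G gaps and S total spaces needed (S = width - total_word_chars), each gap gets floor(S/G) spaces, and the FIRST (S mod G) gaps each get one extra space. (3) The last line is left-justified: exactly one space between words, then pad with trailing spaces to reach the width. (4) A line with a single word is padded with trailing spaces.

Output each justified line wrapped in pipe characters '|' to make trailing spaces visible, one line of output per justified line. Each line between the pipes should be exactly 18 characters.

Answer: |umbrella      have|
|rectangle     from|
|milk   table  a  I|
|tomato sand take  |

Derivation:
Line 1: ['umbrella', 'have'] (min_width=13, slack=5)
Line 2: ['rectangle', 'from'] (min_width=14, slack=4)
Line 3: ['milk', 'table', 'a', 'I'] (min_width=14, slack=4)
Line 4: ['tomato', 'sand', 'take'] (min_width=16, slack=2)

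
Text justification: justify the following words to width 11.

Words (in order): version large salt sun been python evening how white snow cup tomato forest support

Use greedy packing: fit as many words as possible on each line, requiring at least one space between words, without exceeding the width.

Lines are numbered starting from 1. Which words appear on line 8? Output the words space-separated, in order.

Line 1: ['version'] (min_width=7, slack=4)
Line 2: ['large', 'salt'] (min_width=10, slack=1)
Line 3: ['sun', 'been'] (min_width=8, slack=3)
Line 4: ['python'] (min_width=6, slack=5)
Line 5: ['evening', 'how'] (min_width=11, slack=0)
Line 6: ['white', 'snow'] (min_width=10, slack=1)
Line 7: ['cup', 'tomato'] (min_width=10, slack=1)
Line 8: ['forest'] (min_width=6, slack=5)
Line 9: ['support'] (min_width=7, slack=4)

Answer: forest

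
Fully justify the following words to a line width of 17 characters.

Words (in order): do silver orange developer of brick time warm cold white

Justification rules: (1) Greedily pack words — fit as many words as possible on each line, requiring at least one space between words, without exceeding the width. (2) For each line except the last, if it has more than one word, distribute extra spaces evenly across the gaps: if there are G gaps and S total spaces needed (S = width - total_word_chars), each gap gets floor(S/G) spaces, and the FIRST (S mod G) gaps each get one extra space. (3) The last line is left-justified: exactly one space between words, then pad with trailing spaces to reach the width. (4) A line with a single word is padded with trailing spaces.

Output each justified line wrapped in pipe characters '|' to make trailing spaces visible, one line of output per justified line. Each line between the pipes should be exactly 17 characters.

Answer: |do  silver orange|
|developer      of|
|brick  time  warm|
|cold white       |

Derivation:
Line 1: ['do', 'silver', 'orange'] (min_width=16, slack=1)
Line 2: ['developer', 'of'] (min_width=12, slack=5)
Line 3: ['brick', 'time', 'warm'] (min_width=15, slack=2)
Line 4: ['cold', 'white'] (min_width=10, slack=7)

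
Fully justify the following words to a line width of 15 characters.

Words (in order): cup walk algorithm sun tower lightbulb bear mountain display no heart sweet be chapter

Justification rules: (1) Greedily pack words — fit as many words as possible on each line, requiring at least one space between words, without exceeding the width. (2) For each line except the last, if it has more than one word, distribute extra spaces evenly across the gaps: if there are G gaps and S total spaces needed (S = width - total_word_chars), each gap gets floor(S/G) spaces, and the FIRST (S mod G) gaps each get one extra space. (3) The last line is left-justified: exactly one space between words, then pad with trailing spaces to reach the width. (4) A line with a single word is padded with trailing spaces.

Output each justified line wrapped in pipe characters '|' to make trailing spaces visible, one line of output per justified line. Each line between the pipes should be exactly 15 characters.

Line 1: ['cup', 'walk'] (min_width=8, slack=7)
Line 2: ['algorithm', 'sun'] (min_width=13, slack=2)
Line 3: ['tower', 'lightbulb'] (min_width=15, slack=0)
Line 4: ['bear', 'mountain'] (min_width=13, slack=2)
Line 5: ['display', 'no'] (min_width=10, slack=5)
Line 6: ['heart', 'sweet', 'be'] (min_width=14, slack=1)
Line 7: ['chapter'] (min_width=7, slack=8)

Answer: |cup        walk|
|algorithm   sun|
|tower lightbulb|
|bear   mountain|
|display      no|
|heart  sweet be|
|chapter        |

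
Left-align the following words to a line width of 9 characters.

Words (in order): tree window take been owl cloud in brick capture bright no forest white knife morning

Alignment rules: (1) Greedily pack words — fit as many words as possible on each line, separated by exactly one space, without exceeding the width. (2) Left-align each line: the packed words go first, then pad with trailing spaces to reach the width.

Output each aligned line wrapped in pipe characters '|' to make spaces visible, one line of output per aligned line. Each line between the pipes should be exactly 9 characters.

Line 1: ['tree'] (min_width=4, slack=5)
Line 2: ['window'] (min_width=6, slack=3)
Line 3: ['take', 'been'] (min_width=9, slack=0)
Line 4: ['owl', 'cloud'] (min_width=9, slack=0)
Line 5: ['in', 'brick'] (min_width=8, slack=1)
Line 6: ['capture'] (min_width=7, slack=2)
Line 7: ['bright', 'no'] (min_width=9, slack=0)
Line 8: ['forest'] (min_width=6, slack=3)
Line 9: ['white'] (min_width=5, slack=4)
Line 10: ['knife'] (min_width=5, slack=4)
Line 11: ['morning'] (min_width=7, slack=2)

Answer: |tree     |
|window   |
|take been|
|owl cloud|
|in brick |
|capture  |
|bright no|
|forest   |
|white    |
|knife    |
|morning  |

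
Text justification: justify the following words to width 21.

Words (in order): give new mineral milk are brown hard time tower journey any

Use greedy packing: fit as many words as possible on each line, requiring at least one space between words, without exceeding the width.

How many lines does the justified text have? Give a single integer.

Line 1: ['give', 'new', 'mineral', 'milk'] (min_width=21, slack=0)
Line 2: ['are', 'brown', 'hard', 'time'] (min_width=19, slack=2)
Line 3: ['tower', 'journey', 'any'] (min_width=17, slack=4)
Total lines: 3

Answer: 3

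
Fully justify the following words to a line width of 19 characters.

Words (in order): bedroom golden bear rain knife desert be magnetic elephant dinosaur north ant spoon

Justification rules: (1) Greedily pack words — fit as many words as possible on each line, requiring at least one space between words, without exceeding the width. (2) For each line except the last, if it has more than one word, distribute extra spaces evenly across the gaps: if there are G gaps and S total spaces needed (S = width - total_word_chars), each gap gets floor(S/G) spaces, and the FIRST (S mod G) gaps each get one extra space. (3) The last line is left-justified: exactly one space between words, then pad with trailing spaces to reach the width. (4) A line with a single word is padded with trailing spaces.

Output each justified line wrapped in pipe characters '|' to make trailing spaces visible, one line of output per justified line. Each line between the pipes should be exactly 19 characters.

Answer: |bedroom golden bear|
|rain  knife  desert|
|be         magnetic|
|elephant   dinosaur|
|north ant spoon    |

Derivation:
Line 1: ['bedroom', 'golden', 'bear'] (min_width=19, slack=0)
Line 2: ['rain', 'knife', 'desert'] (min_width=17, slack=2)
Line 3: ['be', 'magnetic'] (min_width=11, slack=8)
Line 4: ['elephant', 'dinosaur'] (min_width=17, slack=2)
Line 5: ['north', 'ant', 'spoon'] (min_width=15, slack=4)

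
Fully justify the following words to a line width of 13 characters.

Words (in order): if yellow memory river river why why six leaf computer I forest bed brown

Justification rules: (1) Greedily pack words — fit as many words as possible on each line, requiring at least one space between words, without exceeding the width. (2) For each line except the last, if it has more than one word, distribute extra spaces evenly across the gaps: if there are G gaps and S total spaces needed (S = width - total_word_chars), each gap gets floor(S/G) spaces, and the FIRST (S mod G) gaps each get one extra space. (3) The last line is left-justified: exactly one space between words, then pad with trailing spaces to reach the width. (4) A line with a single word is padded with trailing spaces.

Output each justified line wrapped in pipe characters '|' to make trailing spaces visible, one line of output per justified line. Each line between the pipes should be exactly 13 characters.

Line 1: ['if', 'yellow'] (min_width=9, slack=4)
Line 2: ['memory', 'river'] (min_width=12, slack=1)
Line 3: ['river', 'why', 'why'] (min_width=13, slack=0)
Line 4: ['six', 'leaf'] (min_width=8, slack=5)
Line 5: ['computer', 'I'] (min_width=10, slack=3)
Line 6: ['forest', 'bed'] (min_width=10, slack=3)
Line 7: ['brown'] (min_width=5, slack=8)

Answer: |if     yellow|
|memory  river|
|river why why|
|six      leaf|
|computer    I|
|forest    bed|
|brown        |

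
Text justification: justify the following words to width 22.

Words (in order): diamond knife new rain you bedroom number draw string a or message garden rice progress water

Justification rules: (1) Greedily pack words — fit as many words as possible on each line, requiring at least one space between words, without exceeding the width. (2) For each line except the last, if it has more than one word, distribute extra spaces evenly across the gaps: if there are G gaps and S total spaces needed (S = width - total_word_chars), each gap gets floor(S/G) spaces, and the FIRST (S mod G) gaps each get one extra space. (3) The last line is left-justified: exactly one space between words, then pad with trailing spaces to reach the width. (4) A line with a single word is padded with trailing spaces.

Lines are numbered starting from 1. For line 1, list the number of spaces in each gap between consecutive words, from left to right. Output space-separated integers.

Line 1: ['diamond', 'knife', 'new', 'rain'] (min_width=22, slack=0)
Line 2: ['you', 'bedroom', 'number'] (min_width=18, slack=4)
Line 3: ['draw', 'string', 'a', 'or'] (min_width=16, slack=6)
Line 4: ['message', 'garden', 'rice'] (min_width=19, slack=3)
Line 5: ['progress', 'water'] (min_width=14, slack=8)

Answer: 1 1 1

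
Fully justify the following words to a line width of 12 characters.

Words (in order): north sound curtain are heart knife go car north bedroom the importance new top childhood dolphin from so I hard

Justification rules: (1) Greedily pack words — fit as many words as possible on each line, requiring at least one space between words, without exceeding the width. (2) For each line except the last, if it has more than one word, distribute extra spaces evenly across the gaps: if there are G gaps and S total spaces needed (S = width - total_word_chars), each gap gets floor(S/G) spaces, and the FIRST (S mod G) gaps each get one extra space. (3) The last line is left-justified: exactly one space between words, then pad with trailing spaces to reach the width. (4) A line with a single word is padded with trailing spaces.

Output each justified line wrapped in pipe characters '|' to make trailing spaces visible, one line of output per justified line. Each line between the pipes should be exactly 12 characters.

Answer: |north  sound|
|curtain  are|
|heart  knife|
|go car north|
|bedroom  the|
|importance  |
|new      top|
|childhood   |
|dolphin from|
|so I hard   |

Derivation:
Line 1: ['north', 'sound'] (min_width=11, slack=1)
Line 2: ['curtain', 'are'] (min_width=11, slack=1)
Line 3: ['heart', 'knife'] (min_width=11, slack=1)
Line 4: ['go', 'car', 'north'] (min_width=12, slack=0)
Line 5: ['bedroom', 'the'] (min_width=11, slack=1)
Line 6: ['importance'] (min_width=10, slack=2)
Line 7: ['new', 'top'] (min_width=7, slack=5)
Line 8: ['childhood'] (min_width=9, slack=3)
Line 9: ['dolphin', 'from'] (min_width=12, slack=0)
Line 10: ['so', 'I', 'hard'] (min_width=9, slack=3)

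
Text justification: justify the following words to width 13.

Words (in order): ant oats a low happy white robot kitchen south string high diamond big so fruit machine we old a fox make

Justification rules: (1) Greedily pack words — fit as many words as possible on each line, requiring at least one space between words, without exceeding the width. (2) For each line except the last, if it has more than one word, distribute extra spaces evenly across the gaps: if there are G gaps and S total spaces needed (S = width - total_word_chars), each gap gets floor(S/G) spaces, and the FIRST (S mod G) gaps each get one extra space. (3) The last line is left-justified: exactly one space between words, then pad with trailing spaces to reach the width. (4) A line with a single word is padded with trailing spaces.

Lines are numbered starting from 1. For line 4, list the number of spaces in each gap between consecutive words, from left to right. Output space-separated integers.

Line 1: ['ant', 'oats', 'a'] (min_width=10, slack=3)
Line 2: ['low', 'happy'] (min_width=9, slack=4)
Line 3: ['white', 'robot'] (min_width=11, slack=2)
Line 4: ['kitchen', 'south'] (min_width=13, slack=0)
Line 5: ['string', 'high'] (min_width=11, slack=2)
Line 6: ['diamond', 'big'] (min_width=11, slack=2)
Line 7: ['so', 'fruit'] (min_width=8, slack=5)
Line 8: ['machine', 'we'] (min_width=10, slack=3)
Line 9: ['old', 'a', 'fox'] (min_width=9, slack=4)
Line 10: ['make'] (min_width=4, slack=9)

Answer: 1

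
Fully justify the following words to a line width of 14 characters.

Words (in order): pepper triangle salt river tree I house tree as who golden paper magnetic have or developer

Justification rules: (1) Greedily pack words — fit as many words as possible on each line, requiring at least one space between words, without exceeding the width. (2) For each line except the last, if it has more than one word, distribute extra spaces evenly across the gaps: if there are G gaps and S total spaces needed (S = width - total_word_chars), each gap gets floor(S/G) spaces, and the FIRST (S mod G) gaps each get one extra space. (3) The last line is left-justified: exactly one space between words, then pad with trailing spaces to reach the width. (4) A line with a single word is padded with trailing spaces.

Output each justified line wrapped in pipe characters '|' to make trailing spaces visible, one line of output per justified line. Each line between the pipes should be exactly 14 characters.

Line 1: ['pepper'] (min_width=6, slack=8)
Line 2: ['triangle', 'salt'] (min_width=13, slack=1)
Line 3: ['river', 'tree', 'I'] (min_width=12, slack=2)
Line 4: ['house', 'tree', 'as'] (min_width=13, slack=1)
Line 5: ['who', 'golden'] (min_width=10, slack=4)
Line 6: ['paper', 'magnetic'] (min_width=14, slack=0)
Line 7: ['have', 'or'] (min_width=7, slack=7)
Line 8: ['developer'] (min_width=9, slack=5)

Answer: |pepper        |
|triangle  salt|
|river  tree  I|
|house  tree as|
|who     golden|
|paper magnetic|
|have        or|
|developer     |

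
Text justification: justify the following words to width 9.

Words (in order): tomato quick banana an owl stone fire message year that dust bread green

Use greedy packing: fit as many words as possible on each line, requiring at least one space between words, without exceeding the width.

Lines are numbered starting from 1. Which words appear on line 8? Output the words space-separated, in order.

Answer: dust

Derivation:
Line 1: ['tomato'] (min_width=6, slack=3)
Line 2: ['quick'] (min_width=5, slack=4)
Line 3: ['banana', 'an'] (min_width=9, slack=0)
Line 4: ['owl', 'stone'] (min_width=9, slack=0)
Line 5: ['fire'] (min_width=4, slack=5)
Line 6: ['message'] (min_width=7, slack=2)
Line 7: ['year', 'that'] (min_width=9, slack=0)
Line 8: ['dust'] (min_width=4, slack=5)
Line 9: ['bread'] (min_width=5, slack=4)
Line 10: ['green'] (min_width=5, slack=4)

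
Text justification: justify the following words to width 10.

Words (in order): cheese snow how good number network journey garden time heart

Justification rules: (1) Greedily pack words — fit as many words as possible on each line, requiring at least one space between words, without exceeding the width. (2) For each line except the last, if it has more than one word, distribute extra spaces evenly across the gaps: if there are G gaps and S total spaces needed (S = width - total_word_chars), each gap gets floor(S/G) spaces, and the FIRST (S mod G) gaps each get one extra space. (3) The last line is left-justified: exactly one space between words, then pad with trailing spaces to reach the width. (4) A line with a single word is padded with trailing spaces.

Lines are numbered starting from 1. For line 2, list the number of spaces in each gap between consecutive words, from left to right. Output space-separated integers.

Answer: 3

Derivation:
Line 1: ['cheese'] (min_width=6, slack=4)
Line 2: ['snow', 'how'] (min_width=8, slack=2)
Line 3: ['good'] (min_width=4, slack=6)
Line 4: ['number'] (min_width=6, slack=4)
Line 5: ['network'] (min_width=7, slack=3)
Line 6: ['journey'] (min_width=7, slack=3)
Line 7: ['garden'] (min_width=6, slack=4)
Line 8: ['time', 'heart'] (min_width=10, slack=0)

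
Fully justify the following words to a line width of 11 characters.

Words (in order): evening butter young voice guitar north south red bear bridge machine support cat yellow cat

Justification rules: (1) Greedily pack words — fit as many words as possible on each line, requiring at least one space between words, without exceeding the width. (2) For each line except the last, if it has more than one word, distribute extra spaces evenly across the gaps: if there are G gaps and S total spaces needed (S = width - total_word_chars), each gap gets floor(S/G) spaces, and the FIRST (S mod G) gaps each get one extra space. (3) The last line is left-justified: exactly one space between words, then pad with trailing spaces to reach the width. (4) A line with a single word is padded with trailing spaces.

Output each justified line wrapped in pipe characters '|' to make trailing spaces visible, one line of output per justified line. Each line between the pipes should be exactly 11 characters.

Line 1: ['evening'] (min_width=7, slack=4)
Line 2: ['butter'] (min_width=6, slack=5)
Line 3: ['young', 'voice'] (min_width=11, slack=0)
Line 4: ['guitar'] (min_width=6, slack=5)
Line 5: ['north', 'south'] (min_width=11, slack=0)
Line 6: ['red', 'bear'] (min_width=8, slack=3)
Line 7: ['bridge'] (min_width=6, slack=5)
Line 8: ['machine'] (min_width=7, slack=4)
Line 9: ['support', 'cat'] (min_width=11, slack=0)
Line 10: ['yellow', 'cat'] (min_width=10, slack=1)

Answer: |evening    |
|butter     |
|young voice|
|guitar     |
|north south|
|red    bear|
|bridge     |
|machine    |
|support cat|
|yellow cat |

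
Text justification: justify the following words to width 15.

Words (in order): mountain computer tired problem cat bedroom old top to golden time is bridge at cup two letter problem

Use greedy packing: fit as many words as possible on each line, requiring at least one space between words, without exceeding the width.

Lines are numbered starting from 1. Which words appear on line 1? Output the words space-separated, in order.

Answer: mountain

Derivation:
Line 1: ['mountain'] (min_width=8, slack=7)
Line 2: ['computer', 'tired'] (min_width=14, slack=1)
Line 3: ['problem', 'cat'] (min_width=11, slack=4)
Line 4: ['bedroom', 'old', 'top'] (min_width=15, slack=0)
Line 5: ['to', 'golden', 'time'] (min_width=14, slack=1)
Line 6: ['is', 'bridge', 'at'] (min_width=12, slack=3)
Line 7: ['cup', 'two', 'letter'] (min_width=14, slack=1)
Line 8: ['problem'] (min_width=7, slack=8)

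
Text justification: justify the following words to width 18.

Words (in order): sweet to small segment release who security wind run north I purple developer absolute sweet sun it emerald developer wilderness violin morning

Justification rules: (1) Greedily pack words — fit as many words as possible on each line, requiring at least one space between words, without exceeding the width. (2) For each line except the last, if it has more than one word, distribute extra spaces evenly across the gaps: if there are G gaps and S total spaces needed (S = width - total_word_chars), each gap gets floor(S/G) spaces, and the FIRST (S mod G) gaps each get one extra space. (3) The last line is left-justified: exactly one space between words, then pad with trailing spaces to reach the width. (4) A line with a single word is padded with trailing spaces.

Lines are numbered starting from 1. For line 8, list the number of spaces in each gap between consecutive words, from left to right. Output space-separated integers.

Answer: 2

Derivation:
Line 1: ['sweet', 'to', 'small'] (min_width=14, slack=4)
Line 2: ['segment', 'release'] (min_width=15, slack=3)
Line 3: ['who', 'security', 'wind'] (min_width=17, slack=1)
Line 4: ['run', 'north', 'I', 'purple'] (min_width=18, slack=0)
Line 5: ['developer', 'absolute'] (min_width=18, slack=0)
Line 6: ['sweet', 'sun', 'it'] (min_width=12, slack=6)
Line 7: ['emerald', 'developer'] (min_width=17, slack=1)
Line 8: ['wilderness', 'violin'] (min_width=17, slack=1)
Line 9: ['morning'] (min_width=7, slack=11)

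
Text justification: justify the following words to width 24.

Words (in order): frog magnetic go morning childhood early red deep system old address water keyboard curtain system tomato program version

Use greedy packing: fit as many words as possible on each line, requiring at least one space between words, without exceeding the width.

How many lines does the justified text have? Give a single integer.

Line 1: ['frog', 'magnetic', 'go', 'morning'] (min_width=24, slack=0)
Line 2: ['childhood', 'early', 'red', 'deep'] (min_width=24, slack=0)
Line 3: ['system', 'old', 'address', 'water'] (min_width=24, slack=0)
Line 4: ['keyboard', 'curtain', 'system'] (min_width=23, slack=1)
Line 5: ['tomato', 'program', 'version'] (min_width=22, slack=2)
Total lines: 5

Answer: 5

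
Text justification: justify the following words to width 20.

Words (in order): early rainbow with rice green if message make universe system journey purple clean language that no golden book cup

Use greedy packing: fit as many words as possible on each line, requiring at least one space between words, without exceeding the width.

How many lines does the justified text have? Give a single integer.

Line 1: ['early', 'rainbow', 'with'] (min_width=18, slack=2)
Line 2: ['rice', 'green', 'if'] (min_width=13, slack=7)
Line 3: ['message', 'make'] (min_width=12, slack=8)
Line 4: ['universe', 'system'] (min_width=15, slack=5)
Line 5: ['journey', 'purple', 'clean'] (min_width=20, slack=0)
Line 6: ['language', 'that', 'no'] (min_width=16, slack=4)
Line 7: ['golden', 'book', 'cup'] (min_width=15, slack=5)
Total lines: 7

Answer: 7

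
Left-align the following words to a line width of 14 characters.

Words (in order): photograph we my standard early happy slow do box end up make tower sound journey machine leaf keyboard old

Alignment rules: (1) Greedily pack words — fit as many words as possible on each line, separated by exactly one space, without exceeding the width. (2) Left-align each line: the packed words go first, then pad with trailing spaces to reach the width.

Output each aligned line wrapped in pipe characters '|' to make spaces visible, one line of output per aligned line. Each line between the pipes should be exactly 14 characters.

Answer: |photograph we |
|my standard   |
|early happy   |
|slow do box   |
|end up make   |
|tower sound   |
|journey       |
|machine leaf  |
|keyboard old  |

Derivation:
Line 1: ['photograph', 'we'] (min_width=13, slack=1)
Line 2: ['my', 'standard'] (min_width=11, slack=3)
Line 3: ['early', 'happy'] (min_width=11, slack=3)
Line 4: ['slow', 'do', 'box'] (min_width=11, slack=3)
Line 5: ['end', 'up', 'make'] (min_width=11, slack=3)
Line 6: ['tower', 'sound'] (min_width=11, slack=3)
Line 7: ['journey'] (min_width=7, slack=7)
Line 8: ['machine', 'leaf'] (min_width=12, slack=2)
Line 9: ['keyboard', 'old'] (min_width=12, slack=2)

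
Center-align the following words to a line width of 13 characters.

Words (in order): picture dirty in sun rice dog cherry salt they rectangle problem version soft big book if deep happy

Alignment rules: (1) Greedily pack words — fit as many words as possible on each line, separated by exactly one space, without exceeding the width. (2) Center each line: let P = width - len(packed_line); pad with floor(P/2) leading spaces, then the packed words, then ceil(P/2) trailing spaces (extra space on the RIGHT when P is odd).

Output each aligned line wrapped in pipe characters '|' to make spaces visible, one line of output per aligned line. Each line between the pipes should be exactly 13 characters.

Line 1: ['picture', 'dirty'] (min_width=13, slack=0)
Line 2: ['in', 'sun', 'rice'] (min_width=11, slack=2)
Line 3: ['dog', 'cherry'] (min_width=10, slack=3)
Line 4: ['salt', 'they'] (min_width=9, slack=4)
Line 5: ['rectangle'] (min_width=9, slack=4)
Line 6: ['problem'] (min_width=7, slack=6)
Line 7: ['version', 'soft'] (min_width=12, slack=1)
Line 8: ['big', 'book', 'if'] (min_width=11, slack=2)
Line 9: ['deep', 'happy'] (min_width=10, slack=3)

Answer: |picture dirty|
| in sun rice |
| dog cherry  |
|  salt they  |
|  rectangle  |
|   problem   |
|version soft |
| big book if |
| deep happy  |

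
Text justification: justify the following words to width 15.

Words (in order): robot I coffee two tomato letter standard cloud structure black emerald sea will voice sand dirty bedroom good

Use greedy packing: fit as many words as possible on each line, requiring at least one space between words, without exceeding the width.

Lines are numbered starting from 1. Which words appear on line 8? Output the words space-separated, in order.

Line 1: ['robot', 'I', 'coffee'] (min_width=14, slack=1)
Line 2: ['two', 'tomato'] (min_width=10, slack=5)
Line 3: ['letter', 'standard'] (min_width=15, slack=0)
Line 4: ['cloud', 'structure'] (min_width=15, slack=0)
Line 5: ['black', 'emerald'] (min_width=13, slack=2)
Line 6: ['sea', 'will', 'voice'] (min_width=14, slack=1)
Line 7: ['sand', 'dirty'] (min_width=10, slack=5)
Line 8: ['bedroom', 'good'] (min_width=12, slack=3)

Answer: bedroom good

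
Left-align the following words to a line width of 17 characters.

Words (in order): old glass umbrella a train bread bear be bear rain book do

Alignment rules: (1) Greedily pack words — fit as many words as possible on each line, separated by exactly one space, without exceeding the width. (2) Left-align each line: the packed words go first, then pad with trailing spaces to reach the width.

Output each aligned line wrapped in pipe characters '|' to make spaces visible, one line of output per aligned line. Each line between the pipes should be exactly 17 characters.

Line 1: ['old', 'glass'] (min_width=9, slack=8)
Line 2: ['umbrella', 'a', 'train'] (min_width=16, slack=1)
Line 3: ['bread', 'bear', 'be'] (min_width=13, slack=4)
Line 4: ['bear', 'rain', 'book', 'do'] (min_width=17, slack=0)

Answer: |old glass        |
|umbrella a train |
|bread bear be    |
|bear rain book do|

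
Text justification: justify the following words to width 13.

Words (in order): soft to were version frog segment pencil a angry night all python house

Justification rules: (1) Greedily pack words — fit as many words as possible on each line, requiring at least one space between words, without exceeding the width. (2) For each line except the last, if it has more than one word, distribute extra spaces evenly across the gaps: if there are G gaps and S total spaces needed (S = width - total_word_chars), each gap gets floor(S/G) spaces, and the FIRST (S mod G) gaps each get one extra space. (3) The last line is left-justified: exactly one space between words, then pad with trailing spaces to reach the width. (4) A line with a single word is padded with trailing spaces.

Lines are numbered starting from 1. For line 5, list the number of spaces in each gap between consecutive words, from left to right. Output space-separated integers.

Line 1: ['soft', 'to', 'were'] (min_width=12, slack=1)
Line 2: ['version', 'frog'] (min_width=12, slack=1)
Line 3: ['segment'] (min_width=7, slack=6)
Line 4: ['pencil', 'a'] (min_width=8, slack=5)
Line 5: ['angry', 'night'] (min_width=11, slack=2)
Line 6: ['all', 'python'] (min_width=10, slack=3)
Line 7: ['house'] (min_width=5, slack=8)

Answer: 3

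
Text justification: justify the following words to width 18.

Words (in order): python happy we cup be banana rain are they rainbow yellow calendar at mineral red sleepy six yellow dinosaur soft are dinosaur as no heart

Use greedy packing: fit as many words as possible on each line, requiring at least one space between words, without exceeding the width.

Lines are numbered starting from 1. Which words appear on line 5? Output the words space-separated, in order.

Answer: mineral red sleepy

Derivation:
Line 1: ['python', 'happy', 'we'] (min_width=15, slack=3)
Line 2: ['cup', 'be', 'banana', 'rain'] (min_width=18, slack=0)
Line 3: ['are', 'they', 'rainbow'] (min_width=16, slack=2)
Line 4: ['yellow', 'calendar', 'at'] (min_width=18, slack=0)
Line 5: ['mineral', 'red', 'sleepy'] (min_width=18, slack=0)
Line 6: ['six', 'yellow'] (min_width=10, slack=8)
Line 7: ['dinosaur', 'soft', 'are'] (min_width=17, slack=1)
Line 8: ['dinosaur', 'as', 'no'] (min_width=14, slack=4)
Line 9: ['heart'] (min_width=5, slack=13)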